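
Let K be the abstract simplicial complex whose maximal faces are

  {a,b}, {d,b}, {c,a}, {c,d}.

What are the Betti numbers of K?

We work with the vertex ordering a < b < c < d. The simplices of K, each written with vertices in increasing order, are:

  0-simplices (4): a, b, c, d
  1-simplices (4): ab, ac, bd, cd

so the chain groups are C_0 ≅ Z^4, C_1 ≅ Z^4.

Boundary ∂_1: C_1 → C_0 sends each edge [p,q] (with p < q) to q − p. For instance
  ∂bd = d − b.
The resulting 4×4 matrix has rank 3, and its Smith normal form has invariant factors (1,1,1).

Reading off H_k = ker ∂_k / im ∂_{k+1}:

  H_0: rank C_0 − rank ∂_1 = 4 − 3 = 1, and the invariant factors of ∂_1 are all 1, so H_0 = Z.
  H_1: rank ker ∂_1 − rank ∂_2 = (4 − 3) − 0 = 1, and there is no ∂_2, so H_1 = Z.

(K is a triangulation of the circle S^1.)

Hence the Betti numbers are b_0 = 1, b_1 = 1.

b_0 = 1, b_1 = 1.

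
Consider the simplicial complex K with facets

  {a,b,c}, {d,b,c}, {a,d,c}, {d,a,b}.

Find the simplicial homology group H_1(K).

H_1 = 0.

K has 4 vertices, 6 edges, 4 triangles.
rank ∂_1 = 3, rank ∂_2 = 3 ⇒ b_1 = 6 − 3 − 3 = 0; all invariant factors of ∂_2 are 1 so no torsion. So H_1 = 0.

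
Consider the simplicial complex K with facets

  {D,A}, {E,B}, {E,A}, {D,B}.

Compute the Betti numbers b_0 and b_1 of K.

b_0 = 1, b_1 = 1.

K has 4 vertices, 4 edges.
rank ∂_0 = 0, rank ∂_1 = 3 ⇒ b_0 = 4 − 0 − 3 = 1; all invariant factors of ∂_1 are 1 so no torsion. So H_0 ≅ Z.
rank ∂_1 = 3, rank ∂_2 = 0 ⇒ b_1 = 4 − 3 − 0 = 1. So H_1 ≅ Z.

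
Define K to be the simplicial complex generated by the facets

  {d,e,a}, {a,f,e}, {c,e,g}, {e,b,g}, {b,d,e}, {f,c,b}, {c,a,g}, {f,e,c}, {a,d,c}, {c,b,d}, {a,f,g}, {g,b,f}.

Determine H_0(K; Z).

K has 7 vertices, 18 edges, 12 triangles.
rank ∂_0 = 0, rank ∂_1 = 6 ⇒ b_0 = 7 − 0 − 6 = 1; all invariant factors of ∂_1 are 1 so no torsion. So H_0 ≅ Z.

H_0 = Z.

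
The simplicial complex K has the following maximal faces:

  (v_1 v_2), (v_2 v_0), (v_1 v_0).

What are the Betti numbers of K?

Order the vertices as v_0 < v_1 < v_2. Listing each simplex with vertices in this order, K has dimension 1 with simplices:

  0-simplices (3): [v_0], [v_1], [v_2]
  1-simplices (3): [v_0,v_1], [v_0,v_2], [v_1,v_2]

Hence C_0 ≅ Z^3, C_1 ≅ Z^3.

∂_1: C_1 → C_0 sends each edge [p,q] (with p < q) to q − p. For instance
  ∂[v_0,v_2] = [v_2] − [v_0].
This gives a 3×3 integer matrix of rank 2; reducing to Smith normal form yields diagonal entries (1,1).

Now H_k = ker ∂_k / im ∂_{k+1}, so:

  H_0: rank C_0 − rank ∂_1 = 3 − 2 = 1, and the invariant factors of ∂_1 are all 1, so H_0 ≅ Z.
  H_1: rank ker ∂_1 − rank ∂_2 = (3 − 2) − 0 = 1, and there is no ∂_2, so H_1 ≅ Z.

As a check, the Euler characteristic is 3 − 3 = 0, which agrees with 1 − 1 = 0.

Hence the Betti numbers are b_0 = 1, b_1 = 1.

b_0 = 1, b_1 = 1.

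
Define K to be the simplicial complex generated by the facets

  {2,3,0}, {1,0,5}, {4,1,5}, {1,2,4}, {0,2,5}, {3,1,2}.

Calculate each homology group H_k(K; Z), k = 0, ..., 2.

K has 6 vertices, 12 edges, 6 triangles.
rank ∂_0 = 0, rank ∂_1 = 5 ⇒ b_0 = 6 − 0 − 5 = 1; all invariant factors of ∂_1 are 1 so no torsion. So H_0 = Z.
rank ∂_1 = 5, rank ∂_2 = 6 ⇒ b_1 = 12 − 5 − 6 = 1; all invariant factors of ∂_2 are 1 so no torsion. So H_1 = Z.
rank ∂_2 = 6, rank ∂_3 = 0 ⇒ b_2 = 6 − 6 − 0 = 0. So H_2 = 0.

H_0 = Z,  H_1 = Z,  H_2 = 0.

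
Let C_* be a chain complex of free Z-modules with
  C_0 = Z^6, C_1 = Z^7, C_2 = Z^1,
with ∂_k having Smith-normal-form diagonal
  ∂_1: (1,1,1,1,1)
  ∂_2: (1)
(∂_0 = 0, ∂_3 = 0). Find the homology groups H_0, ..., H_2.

H_0: b_0 = 6 − 0 − 5 = 1; torsion from ∂_1 factors > 1: none. So H_0 ≅ Z.
H_1: b_1 = 7 − 5 − 1 = 1; torsion from ∂_2 factors > 1: none. So H_1 ≅ Z.
H_2: b_2 = 1 − 1 − 0 = 0; torsion from ∂_3 factors > 1: none. So H_2 ≅ 0.

H_0 ≅ Z,  H_1 ≅ Z,  H_2 = 0.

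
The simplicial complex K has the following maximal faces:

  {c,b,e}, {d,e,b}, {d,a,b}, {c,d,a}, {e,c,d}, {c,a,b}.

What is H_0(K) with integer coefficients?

Order the vertices as a < b < c < d < e. Listing each simplex with vertices in this order, K has dimension 2 with simplices:

  0-simplices (5): a, b, c, d, e
  1-simplices (9): ab, ac, ad, bc, bd, be, cd, ce, de
  2-simplices (6): abc, abd, acd, bce, bde, cde

so the chain groups are C_0 ≅ Z^5, C_1 ≅ Z^9, C_2 ≅ Z^6.

Boundary ∂_1: C_1 → C_0 sends each edge [p,q] (with p < q) to q − p. For instance
  ∂ad = d − a.
The 5×9 boundary matrix has rank 4 and Smith normal form diag(1,1,1,1).

The boundary map ∂_2: C_2 → C_1 acts by ∂[p,q,r] = [q,r] − [p,r] + [p,q]. For instance
  ∂abc = bc − ac + ab,
  ∂abd = bd − ad + ab.
The resulting 9×6 matrix has rank 5, and its Smith normal form has invariant factors (1,1,1,1,1).

From H_k ≅ ker(∂_k) / im(∂_{k+1}) we obtain:

  H_0: rank C_0 − rank ∂_1 = 5 − 4 = 1, and the invariant factors of ∂_1 are all 1, so H_0 = Z.

H_0 = Z.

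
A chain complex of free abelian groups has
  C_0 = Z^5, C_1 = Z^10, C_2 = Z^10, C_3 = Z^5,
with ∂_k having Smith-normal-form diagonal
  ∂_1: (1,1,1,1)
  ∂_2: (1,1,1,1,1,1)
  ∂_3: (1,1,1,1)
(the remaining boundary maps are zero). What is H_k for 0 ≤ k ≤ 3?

H_0: b_0 = 5 − 0 − 4 = 1; torsion from ∂_1 factors > 1: none. So H_0 = Z.
H_1: b_1 = 10 − 4 − 6 = 0; torsion from ∂_2 factors > 1: none. So H_1 = 0.
H_2: b_2 = 10 − 6 − 4 = 0; torsion from ∂_3 factors > 1: none. So H_2 = 0.
H_3: b_3 = 5 − 4 − 0 = 1; torsion from ∂_4 factors > 1: none. So H_3 = Z.

H_0 = Z,  H_1 = 0,  H_2 = 0,  H_3 = Z.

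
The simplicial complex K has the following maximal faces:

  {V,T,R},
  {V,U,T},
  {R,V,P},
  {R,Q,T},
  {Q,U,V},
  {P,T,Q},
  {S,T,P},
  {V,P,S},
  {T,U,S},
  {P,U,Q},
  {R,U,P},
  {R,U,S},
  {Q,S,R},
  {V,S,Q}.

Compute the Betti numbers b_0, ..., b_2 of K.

b_0 = 1, b_1 = 2, b_2 = 1.

We work with the vertex ordering P < Q < R < S < T < U < V. The simplices of K, each written with vertices in increasing order, are:

  0-simplices (7): P, Q, R, S, T, U, V
  1-simplices (21): PQ, PR, PS, PT, PU, PV, QR, QS, QT, QU, QV, RS, RT, RU, RV, ST, SU, SV, TU, TV, UV
  2-simplices (14): PQT, PQU, PRU, PRV, PST, PSV, QRS, QRT, QSV, QUV, RSU, RTV, STU, TUV

giving chain groups C_0 ≅ Z^7, C_1 ≅ Z^21, C_2 ≅ Z^14.

∂_1: C_1 → C_0 maps an edge to its endpoints' difference, ∂[p,q] = q − p.
The resulting 7×21 matrix has rank 6, and its Smith normal form has invariant factors (1,1,1,1,1,1).

The boundary map ∂_2: C_2 → C_1 acts by ∂[p,q,r] = [q,r] − [p,r] + [p,q]. For instance
  ∂STU = TU − SU + ST,
  ∂PQU = QU − PU + PQ.
This gives a 21×14 integer matrix of rank 13; reducing to Smith normal form yields diagonal entries (1,1,1,1,1,1,1,1,1,1,1,1,1).

Computing H_k = (kernel of ∂_k) / (image of ∂_{k+1}):

  H_0: rank C_0 − rank ∂_1 = 7 − 6 = 1, and the invariant factors of ∂_1 are all 1, so H_0 = Z.
  H_1: rank ker ∂_1 − rank ∂_2 = (21 − 6) − 13 = 2, and the invariant factors of ∂_2 are all 1, so H_1 = Z^2.
  H_2: rank ker ∂_2 − rank ∂_3 = (14 − 13) − 0 = 1, and there is no ∂_3, so H_2 = Z.

Hence the Betti numbers are b_0 = 1, b_1 = 2, b_2 = 1.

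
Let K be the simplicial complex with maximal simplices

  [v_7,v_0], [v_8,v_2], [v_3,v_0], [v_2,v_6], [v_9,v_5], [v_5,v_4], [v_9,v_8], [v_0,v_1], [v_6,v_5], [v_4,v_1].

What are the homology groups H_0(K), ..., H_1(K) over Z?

H_0 = Z,  H_1 = Z.

Take the total order v_0 < v_1 < v_2 < v_3 < v_4 < v_5 < v_6 < v_7 < v_8 < v_9 on the vertex set. Then K (dimension 1) consists of the simplices:

  0-simplices (10): [v_0], [v_1], [v_2], [v_3], [v_4], [v_5], [v_6], [v_7], [v_8], [v_9]
  1-simplices (10): [v_0,v_1], [v_0,v_3], [v_0,v_7], [v_1,v_4], [v_2,v_6], [v_2,v_8], [v_4,v_5], [v_5,v_6], [v_5,v_9], [v_8,v_9]

Hence C_0 ≅ Z^10, C_1 ≅ Z^10.

Boundary ∂_1: C_1 → C_0 sends each edge [p,q] (with p < q) to q − p.
As a 10×10 matrix over Z this has rank 9, with invariant factors (1,1,1,1,1,1,1,1,1).

Reading off H_k = ker ∂_k / im ∂_{k+1}:

  H_0: rank C_0 − rank ∂_1 = 10 − 9 = 1, and the invariant factors of ∂_1 are all 1, so H_0 = Z.
  H_1: rank ker ∂_1 − rank ∂_2 = (10 − 9) − 0 = 1, and there is no ∂_2, so H_1 = Z.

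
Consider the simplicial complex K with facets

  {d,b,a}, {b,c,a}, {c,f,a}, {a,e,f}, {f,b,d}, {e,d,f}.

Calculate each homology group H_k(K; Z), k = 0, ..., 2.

H_0 = Z,  H_1 = Z,  H_2 = 0.

K has 6 vertices, 12 edges, 6 triangles.
rank ∂_0 = 0, rank ∂_1 = 5 ⇒ b_0 = 6 − 0 − 5 = 1; all invariant factors of ∂_1 are 1 so no torsion. So H_0 ≅ Z.
rank ∂_1 = 5, rank ∂_2 = 6 ⇒ b_1 = 12 − 5 − 6 = 1; all invariant factors of ∂_2 are 1 so no torsion. So H_1 ≅ Z.
rank ∂_2 = 6, rank ∂_3 = 0 ⇒ b_2 = 6 − 6 − 0 = 0. So H_2 ≅ 0.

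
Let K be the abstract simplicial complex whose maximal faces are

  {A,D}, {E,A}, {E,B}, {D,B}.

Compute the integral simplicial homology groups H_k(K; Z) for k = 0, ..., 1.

K has 4 vertices, 4 edges.
rank ∂_0 = 0, rank ∂_1 = 3 ⇒ b_0 = 4 − 0 − 3 = 1; all invariant factors of ∂_1 are 1 so no torsion. So H_0 = Z.
rank ∂_1 = 3, rank ∂_2 = 0 ⇒ b_1 = 4 − 3 − 0 = 1. So H_1 = Z.

H_0 ≅ Z,  H_1 ≅ Z.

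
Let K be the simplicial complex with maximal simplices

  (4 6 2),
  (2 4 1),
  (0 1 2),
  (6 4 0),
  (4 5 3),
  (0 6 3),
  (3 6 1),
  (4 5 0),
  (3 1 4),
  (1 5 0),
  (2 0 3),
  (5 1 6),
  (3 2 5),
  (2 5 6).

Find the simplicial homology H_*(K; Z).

H_0 = Z,  H_1 = Z^2,  H_2 = Z.

K has 7 vertices, 21 edges, 14 triangles.
rank ∂_0 = 0, rank ∂_1 = 6 ⇒ b_0 = 7 − 0 − 6 = 1; all invariant factors of ∂_1 are 1 so no torsion. So H_0 = Z.
rank ∂_1 = 6, rank ∂_2 = 13 ⇒ b_1 = 21 − 6 − 13 = 2; all invariant factors of ∂_2 are 1 so no torsion. So H_1 = Z^2.
rank ∂_2 = 13, rank ∂_3 = 0 ⇒ b_2 = 14 − 13 − 0 = 1. So H_2 = Z.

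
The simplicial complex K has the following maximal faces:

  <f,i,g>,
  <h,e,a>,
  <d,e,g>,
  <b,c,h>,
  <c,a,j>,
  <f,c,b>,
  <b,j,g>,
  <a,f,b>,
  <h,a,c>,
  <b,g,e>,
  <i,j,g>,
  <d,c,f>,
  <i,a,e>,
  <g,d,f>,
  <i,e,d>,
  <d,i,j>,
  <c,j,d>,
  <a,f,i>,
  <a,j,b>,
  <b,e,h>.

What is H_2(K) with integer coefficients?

K has 10 vertices, 30 edges, 20 triangles.
rank ∂_2 = 20, rank ∂_3 = 0 ⇒ b_2 = 20 − 20 − 0 = 0. So H_2 = 0.

H_2 ≅ 0.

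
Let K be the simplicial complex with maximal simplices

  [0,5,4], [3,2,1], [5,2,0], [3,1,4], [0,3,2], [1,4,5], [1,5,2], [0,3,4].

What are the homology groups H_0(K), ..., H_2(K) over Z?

We work with the vertex ordering 0 < 1 < 2 < 3 < 4 < 5. The simplices of K, each written with vertices in increasing order, are:

  0-simplices (6): [0], [1], [2], [3], [4], [5]
  1-simplices (12): [0,2], [0,3], [0,4], [0,5], [1,2], [1,3], [1,4], [1,5], [2,3], [2,5], [3,4], [4,5]
  2-simplices (8): [0,2,3], [0,2,5], [0,3,4], [0,4,5], [1,2,3], [1,2,5], [1,3,4], [1,4,5]

so the chain groups are C_0 ≅ Z^6, C_1 ≅ Z^12, C_2 ≅ Z^8.

∂_1: C_1 → C_0 sends each edge [p,q] (with p < q) to q − p.
As a 6×12 matrix over Z this has rank 5, with invariant factors (1,1,1,1,1).

Boundary ∂_2: C_2 → C_1 acts by ∂[p,q,r] = [q,r] − [p,r] + [p,q]. For instance
  ∂[1,4,5] = [4,5] − [1,5] + [1,4],
  ∂[1,2,5] = [2,5] − [1,5] + [1,2].
The resulting 12×8 matrix has rank 7, and its Smith normal form has invariant factors (1,1,1,1,1,1,1).

Now H_k = ker ∂_k / im ∂_{k+1}, so:

  H_0: rank C_0 − rank ∂_1 = 6 − 5 = 1, and the invariant factors of ∂_1 are all 1, so H_0 ≅ Z.
  H_1: rank ker ∂_1 − rank ∂_2 = (12 − 5) − 7 = 0, and the invariant factors of ∂_2 are all 1, so H_1 ≅ 0.
  H_2: rank ker ∂_2 − rank ∂_3 = (8 − 7) − 0 = 1, and there is no ∂_3, so H_2 ≅ Z.

As a check, the Euler characteristic is 6 − 12 + 8 = 2, which agrees with 1 − 0 + 1 = 2.

H_0 = Z,  H_1 = 0,  H_2 = Z.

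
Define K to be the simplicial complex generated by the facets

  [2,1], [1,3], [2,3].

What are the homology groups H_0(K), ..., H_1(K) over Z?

H_0 ≅ Z,  H_1 ≅ Z.

Take the total order 1 < 2 < 3 on the vertex set. Then K (dimension 1) consists of the simplices:

  0-simplices (3): [1], [2], [3]
  1-simplices (3): [1,2], [1,3], [2,3]

so the chain groups are C_0 ≅ Z^3, C_1 ≅ Z^3.

Boundary ∂_1: C_1 → C_0 sends each edge [p,q] (with p < q) to q − p. For instance
  ∂[1,2] = [2] − [1].
As a 3×3 matrix over Z this has rank 2, with invariant factors (1,1).

Now H_k = ker ∂_k / im ∂_{k+1}, so:

  H_0: rank C_0 − rank ∂_1 = 3 − 2 = 1, and the invariant factors of ∂_1 are all 1, so H_0 ≅ Z.
  H_1: rank ker ∂_1 − rank ∂_2 = (3 − 2) − 0 = 1, and there is no ∂_2, so H_1 ≅ Z.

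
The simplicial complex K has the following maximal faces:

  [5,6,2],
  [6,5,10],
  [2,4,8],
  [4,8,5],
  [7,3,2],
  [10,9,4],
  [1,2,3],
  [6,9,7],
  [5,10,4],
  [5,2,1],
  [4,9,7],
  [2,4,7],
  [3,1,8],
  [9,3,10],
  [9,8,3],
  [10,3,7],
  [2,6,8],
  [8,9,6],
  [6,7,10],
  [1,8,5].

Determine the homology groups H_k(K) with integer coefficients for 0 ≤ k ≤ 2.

Take the total order 1 < 2 < 3 < 4 < 5 < 6 < 7 < 8 < 9 < 10 on the vertex set. Then K (dimension 2) consists of the simplices:

  0-simplices (10): [1], [2], [3], [4], [5], [6], [7], [8], [9], [10]
  1-simplices (30): (30 of them)
  2-simplices (20): (20 of them)

Hence C_0 ≅ Z^10, C_1 ≅ Z^30, C_2 ≅ Z^20.

Boundary ∂_1: C_1 → C_0 sends each edge [p,q] (with p < q) to q − p. For instance
  ∂[8,9] = [9] − [8].
This gives a 10×30 integer matrix of rank 9; reducing to Smith normal form yields diagonal entries (1,1,1,1,1,1,1,1,1).

∂_2: C_2 → C_1 maps a triangle to the signed sum of its edges. For instance
  ∂[1,2,5] = [2,5] − [1,5] + [1,2],
  ∂[1,2,3] = [2,3] − [1,3] + [1,2].
This gives a 30×20 integer matrix of rank 20; reducing to Smith normal form yields diagonal entries (1,1,1,1,1,1,1,1,1,1,1,1,1,1,1,1,1,1,1,2).

Reading off H_k = ker ∂_k / im ∂_{k+1}:

  H_0: rank C_0 − rank ∂_1 = 10 − 9 = 1, and the invariant factors of ∂_1 are all 1, so H_0 = Z.
  H_1: rank ker ∂_1 − rank ∂_2 = (30 − 9) − 20 = 1, and ∂_2 has invariant factor 2 > 1, so H_1 = Z ⊕ Z/2.
  H_2: rank ker ∂_2 − rank ∂_3 = (20 − 20) − 0 = 0, and there is no ∂_3, so H_2 = 0.

As a check, the Euler characteristic is 10 − 30 + 20 = 0, which agrees with 1 − 1 + 0 = 0.

H_0 = Z,  H_1 = Z ⊕ Z/2,  H_2 = 0.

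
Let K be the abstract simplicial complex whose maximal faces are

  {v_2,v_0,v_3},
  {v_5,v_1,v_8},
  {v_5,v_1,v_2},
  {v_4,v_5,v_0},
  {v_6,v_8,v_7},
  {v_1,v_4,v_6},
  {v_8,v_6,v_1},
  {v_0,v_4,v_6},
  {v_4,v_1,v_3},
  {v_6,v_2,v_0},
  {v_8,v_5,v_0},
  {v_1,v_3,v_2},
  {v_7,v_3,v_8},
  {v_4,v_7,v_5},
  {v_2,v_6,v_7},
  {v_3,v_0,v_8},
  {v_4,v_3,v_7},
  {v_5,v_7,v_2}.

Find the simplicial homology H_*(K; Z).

K has 9 vertices, 27 edges, 18 triangles.
rank ∂_0 = 0, rank ∂_1 = 8 ⇒ b_0 = 9 − 0 − 8 = 1; all invariant factors of ∂_1 are 1 so no torsion. So H_0 ≅ Z.
rank ∂_1 = 8, rank ∂_2 = 17 ⇒ b_1 = 27 − 8 − 17 = 2; all invariant factors of ∂_2 are 1 so no torsion. So H_1 ≅ Z^2.
rank ∂_2 = 17, rank ∂_3 = 0 ⇒ b_2 = 18 − 17 − 0 = 1. So H_2 ≅ Z.

H_0 ≅ Z,  H_1 ≅ Z^2,  H_2 ≅ Z.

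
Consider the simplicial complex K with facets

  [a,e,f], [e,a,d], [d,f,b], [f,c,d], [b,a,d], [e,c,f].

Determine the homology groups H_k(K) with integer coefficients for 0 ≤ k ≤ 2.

H_0 = Z,  H_1 = Z,  H_2 = 0.

Fix the vertex order a < b < c < d < e < f and write every simplex with vertices in increasing order. Then dim K = 2 and the simplices of K are:

  0-simplices (6): a, b, c, d, e, f
  1-simplices (12): ab, ad, ae, af, bd, bf, cd, ce, cf, de, df, ef
  2-simplices (6): abd, ade, aef, bdf, cdf, cef

so the chain groups are C_0 ≅ Z^6, C_1 ≅ Z^12, C_2 ≅ Z^6.

∂_1: C_1 → C_0 maps an edge to its endpoints' difference, ∂[p,q] = q − p. For instance
  ∂de = e − d.
The resulting 6×12 matrix has rank 5, and its Smith normal form has invariant factors (1,1,1,1,1).

∂_2: C_2 → C_1 acts by ∂[p,q,r] = [q,r] − [p,r] + [p,q]. For instance
  ∂ade = de − ae + ad,
  ∂cef = ef − cf + ce.
The resulting 12×6 matrix has rank 6, and its Smith normal form has invariant factors (1,1,1,1,1,1).

Reading off H_k = ker ∂_k / im ∂_{k+1}:

  H_0: rank C_0 − rank ∂_1 = 6 − 5 = 1, and the invariant factors of ∂_1 are all 1, so H_0 = Z.
  H_1: rank ker ∂_1 − rank ∂_2 = (12 − 5) − 6 = 1, and the invariant factors of ∂_2 are all 1, so H_1 = Z.
  H_2: rank ker ∂_2 − rank ∂_3 = (6 − 6) − 0 = 0, and there is no ∂_3, so H_2 = 0.

(K is a triangulation of the cylinder S^1 x I.)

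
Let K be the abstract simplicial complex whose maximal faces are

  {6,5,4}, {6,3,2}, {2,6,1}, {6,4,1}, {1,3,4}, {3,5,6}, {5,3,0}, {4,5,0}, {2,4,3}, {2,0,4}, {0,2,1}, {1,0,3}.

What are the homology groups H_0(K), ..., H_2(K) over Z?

H_0 = Z,  H_1 = Z/2,  H_2 = 0.

We work with the vertex ordering 0 < 1 < 2 < 3 < 4 < 5 < 6. The simplices of K, each written with vertices in increasing order, are:

  0-simplices (7): [0], [1], [2], [3], [4], [5], [6]
  1-simplices (18): [0,1], [0,2], [0,3], [0,4], [0,5], [1,2], [1,3], [1,4], [1,6], [2,3], [2,4], [2,6], [3,4], [3,5], [3,6], [4,5], [4,6], [5,6]
  2-simplices (12): [0,1,2], [0,1,3], [0,2,4], [0,3,5], [0,4,5], [1,2,6], [1,3,4], [1,4,6], [2,3,4], [2,3,6], [3,5,6], [4,5,6]

giving chain groups C_0 ≅ Z^7, C_1 ≅ Z^18, C_2 ≅ Z^12.

Boundary ∂_1: C_1 → C_0 maps an edge to its endpoints' difference, ∂[p,q] = q − p.
This gives a 7×18 integer matrix of rank 6; reducing to Smith normal form yields diagonal entries (1,1,1,1,1,1).

∂_2: C_2 → C_1 maps a triangle to the signed sum of its edges. For instance
  ∂[1,3,4] = [3,4] − [1,4] + [1,3],
  ∂[2,3,6] = [3,6] − [2,6] + [2,3].
The 18×12 boundary matrix has rank 12 and Smith normal form diag(1,1,1,1,1,1,1,1,1,1,1,2).

Now H_k = ker ∂_k / im ∂_{k+1}, so:

  H_0: rank C_0 − rank ∂_1 = 7 − 6 = 1, and the invariant factors of ∂_1 are all 1, so H_0 ≅ Z.
  H_1: rank ker ∂_1 − rank ∂_2 = (18 − 6) − 12 = 0, and ∂_2 has invariant factor 2 > 1, so H_1 ≅ Z/2.
  H_2: rank ker ∂_2 − rank ∂_3 = (12 − 12) − 0 = 0, and there is no ∂_3, so H_2 ≅ 0.

As a check, the Euler characteristic is 7 − 18 + 12 = 1, which agrees with 1 − 0 + 0 = 1.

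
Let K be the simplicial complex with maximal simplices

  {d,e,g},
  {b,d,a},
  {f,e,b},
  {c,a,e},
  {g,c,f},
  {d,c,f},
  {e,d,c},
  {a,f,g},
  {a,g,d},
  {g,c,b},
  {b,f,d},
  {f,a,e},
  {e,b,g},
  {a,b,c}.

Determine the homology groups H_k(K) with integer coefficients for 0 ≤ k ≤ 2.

H_0 = Z,  H_1 = Z^2,  H_2 = Z.

We work with the vertex ordering a < b < c < d < e < f < g. The simplices of K, each written with vertices in increasing order, are:

  0-simplices (7): a, b, c, d, e, f, g
  1-simplices (21): ab, ac, ad, ae, af, ag, bc, bd, be, bf, bg, cd, ce, cf, cg, de, df, dg, ef, eg, fg
  2-simplices (14): abc, abd, ace, adg, aef, afg, bcg, bdf, bef, beg, cde, cdf, cfg, deg

giving chain groups C_0 ≅ Z^7, C_1 ≅ Z^21, C_2 ≅ Z^14.

Boundary ∂_1: C_1 → C_0 sends each edge [p,q] (with p < q) to q − p.
The 7×21 boundary matrix has rank 6 and Smith normal form diag(1,1,1,1,1,1).

Boundary ∂_2: C_2 → C_1 maps a triangle to the signed sum of its edges. For instance
  ∂bef = ef − bf + be,
  ∂beg = eg − bg + be.
The 21×14 boundary matrix has rank 13 and Smith normal form diag(1,1,1,1,1,1,1,1,1,1,1,1,1).

Computing H_k = (kernel of ∂_k) / (image of ∂_{k+1}):

  H_0: rank C_0 − rank ∂_1 = 7 − 6 = 1, and the invariant factors of ∂_1 are all 1, so H_0 ≅ Z.
  H_1: rank ker ∂_1 − rank ∂_2 = (21 − 6) − 13 = 2, and the invariant factors of ∂_2 are all 1, so H_1 ≅ Z^2.
  H_2: rank ker ∂_2 − rank ∂_3 = (14 − 13) − 0 = 1, and there is no ∂_3, so H_2 ≅ Z.

As a check, the Euler characteristic is 7 − 21 + 14 = 0, which agrees with 1 − 2 + 1 = 0.
(K is a triangulation of the torus T^2.)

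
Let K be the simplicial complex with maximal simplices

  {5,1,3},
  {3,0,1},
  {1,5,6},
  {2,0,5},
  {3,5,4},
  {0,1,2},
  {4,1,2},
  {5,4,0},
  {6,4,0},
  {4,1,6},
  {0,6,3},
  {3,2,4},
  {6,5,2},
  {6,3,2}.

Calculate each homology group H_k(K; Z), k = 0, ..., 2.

Take the total order 0 < 1 < 2 < 3 < 4 < 5 < 6 on the vertex set. Then K (dimension 2) consists of the simplices:

  0-simplices (7): [0], [1], [2], [3], [4], [5], [6]
  1-simplices (21): [0,1], [0,2], [0,3], [0,4], [0,5], [0,6], [1,2], [1,3], [1,4], [1,5], [1,6], [2,3], [2,4], [2,5], [2,6], [3,4], [3,5], [3,6], [4,5], [4,6], [5,6]
  2-simplices (14): [0,1,2], [0,1,3], [0,2,5], [0,3,6], [0,4,5], [0,4,6], [1,2,4], [1,3,5], [1,4,6], [1,5,6], [2,3,4], [2,3,6], [2,5,6], [3,4,5]

giving chain groups C_0 ≅ Z^7, C_1 ≅ Z^21, C_2 ≅ Z^14.

The boundary map ∂_1: C_1 → C_0 is given by ∂[p,q] = [q] − [p]. For instance
  ∂[0,5] = [5] − [0].
The resulting 7×21 matrix has rank 6, and its Smith normal form has invariant factors (1,1,1,1,1,1).

The boundary map ∂_2: C_2 → C_1 acts by ∂[p,q,r] = [q,r] − [p,r] + [p,q]. For instance
  ∂[1,4,6] = [4,6] − [1,6] + [1,4],
  ∂[0,4,6] = [4,6] − [0,6] + [0,4].
The 21×14 boundary matrix has rank 13 and Smith normal form diag(1,1,1,1,1,1,1,1,1,1,1,1,1).

Reading off H_k = ker ∂_k / im ∂_{k+1}:

  H_0: rank C_0 − rank ∂_1 = 7 − 6 = 1, and the invariant factors of ∂_1 are all 1, so H_0 ≅ Z.
  H_1: rank ker ∂_1 − rank ∂_2 = (21 − 6) − 13 = 2, and the invariant factors of ∂_2 are all 1, so H_1 ≅ Z^2.
  H_2: rank ker ∂_2 − rank ∂_3 = (14 − 13) − 0 = 1, and there is no ∂_3, so H_2 ≅ Z.

As a check, the Euler characteristic is 7 − 21 + 14 = 0, which agrees with 1 − 2 + 1 = 0.

H_0 = Z,  H_1 = Z^2,  H_2 = Z.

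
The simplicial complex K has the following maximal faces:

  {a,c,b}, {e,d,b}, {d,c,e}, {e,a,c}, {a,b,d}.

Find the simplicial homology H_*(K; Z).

H_0 = Z,  H_1 = Z,  H_2 = 0.

K has 5 vertices, 10 edges, 5 triangles.
rank ∂_0 = 0, rank ∂_1 = 4 ⇒ b_0 = 5 − 0 − 4 = 1; all invariant factors of ∂_1 are 1 so no torsion. So H_0 ≅ Z.
rank ∂_1 = 4, rank ∂_2 = 5 ⇒ b_1 = 10 − 4 − 5 = 1; all invariant factors of ∂_2 are 1 so no torsion. So H_1 ≅ Z.
rank ∂_2 = 5, rank ∂_3 = 0 ⇒ b_2 = 5 − 5 − 0 = 0. So H_2 ≅ 0.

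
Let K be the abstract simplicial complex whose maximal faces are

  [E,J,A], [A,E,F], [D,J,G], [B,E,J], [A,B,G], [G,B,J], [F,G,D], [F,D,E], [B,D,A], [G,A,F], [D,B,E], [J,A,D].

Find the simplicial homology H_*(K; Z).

H_0 = Z,  H_1 = Z/2Z,  H_2 = 0.

We work with the vertex ordering A < B < D < E < F < G < J. The simplices of K, each written with vertices in increasing order, are:

  0-simplices (7): A, B, D, E, F, G, J
  1-simplices (18): AB, AD, AE, AF, AG, AJ, BD, BE, BG, BJ, DE, DF, DG, DJ, EF, EJ, FG, GJ
  2-simplices (12): ABD, ABG, ADJ, AEF, AEJ, AFG, BDE, BEJ, BGJ, DEF, DFG, DGJ

so the chain groups are C_0 ≅ Z^7, C_1 ≅ Z^18, C_2 ≅ Z^12.

Boundary ∂_1: C_1 → C_0 is given by ∂[p,q] = [q] − [p]. For instance
  ∂AF = F − A.
As a 7×18 matrix over Z this has rank 6, with invariant factors (1,1,1,1,1,1).

Boundary ∂_2: C_2 → C_1 sends each 2-simplex [p,q,r] to [q,r] − [p,r] + [p,q]. For instance
  ∂AEF = EF − AF + AE,
  ∂BEJ = EJ − BJ + BE.
As a 18×12 matrix over Z this has rank 12, with invariant factors (1,1,1,1,1,1,1,1,1,1,1,2).

From H_k ≅ ker(∂_k) / im(∂_{k+1}) we obtain:

  H_0: rank C_0 − rank ∂_1 = 7 − 6 = 1, and the invariant factors of ∂_1 are all 1, so H_0 = Z.
  H_1: rank ker ∂_1 − rank ∂_2 = (18 − 6) − 12 = 0, and ∂_2 has invariant factor 2 > 1, so H_1 = Z/2Z.
  H_2: rank ker ∂_2 − rank ∂_3 = (12 − 12) − 0 = 0, and there is no ∂_3, so H_2 = 0.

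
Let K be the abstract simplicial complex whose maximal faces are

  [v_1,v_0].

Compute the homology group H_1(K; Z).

H_1 ≅ 0.

Fix the vertex order v_0 < v_1 and write every simplex with vertices in increasing order. Then dim K = 1 and the simplices of K are:

  0-simplices (2): [v_0], [v_1]
  1-simplices (1): [v_0,v_1]

so the chain groups are C_0 ≅ Z^2, C_1 ≅ Z^1.

∂_1: C_1 → C_0 maps an edge to its endpoints' difference, ∂[p,q] = q − p. For instance
  ∂[v_0,v_1] = [v_1] − [v_0].
The 2×1 boundary matrix has rank 1 and Smith normal form diag(1).

Reading off H_k = ker ∂_k / im ∂_{k+1}:

  H_1: rank ker ∂_1 − rank ∂_2 = (1 − 1) − 0 = 0, and there is no ∂_2, so H_1 = 0.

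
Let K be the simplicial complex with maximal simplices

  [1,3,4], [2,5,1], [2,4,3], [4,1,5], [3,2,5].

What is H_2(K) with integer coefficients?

We work with the vertex ordering 1 < 2 < 3 < 4 < 5. The simplices of K, each written with vertices in increasing order, are:

  0-simplices (5): [1], [2], [3], [4], [5]
  1-simplices (10): [1,2], [1,3], [1,4], [1,5], [2,3], [2,4], [2,5], [3,4], [3,5], [4,5]
  2-simplices (5): [1,2,5], [1,3,4], [1,4,5], [2,3,4], [2,3,5]

Hence C_0 ≅ Z^5, C_1 ≅ Z^10, C_2 ≅ Z^5.

The boundary map ∂_1: C_1 → C_0 maps an edge to its endpoints' difference, ∂[p,q] = q − p. For instance
  ∂[3,5] = [5] − [3].
The 5×10 boundary matrix has rank 4 and Smith normal form diag(1,1,1,1).

∂_2: C_2 → C_1 acts by ∂[p,q,r] = [q,r] − [p,r] + [p,q]. For instance
  ∂[2,3,4] = [3,4] − [2,4] + [2,3],
  ∂[1,3,4] = [3,4] − [1,4] + [1,3].
This gives a 10×5 integer matrix of rank 5; reducing to Smith normal form yields diagonal entries (1,1,1,1,1).

Computing H_k = (kernel of ∂_k) / (image of ∂_{k+1}):

  H_2: rank ker ∂_2 − rank ∂_3 = (5 − 5) − 0 = 0, and there is no ∂_3, so H_2 ≅ 0.

(K is a triangulation of the Möbius band.)

H_2 = 0.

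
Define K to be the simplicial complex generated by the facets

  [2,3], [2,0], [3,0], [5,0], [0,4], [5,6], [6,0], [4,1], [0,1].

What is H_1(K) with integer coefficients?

We work with the vertex ordering 0 < 1 < 2 < 3 < 4 < 5 < 6. The simplices of K, each written with vertices in increasing order, are:

  0-simplices (7): [0], [1], [2], [3], [4], [5], [6]
  1-simplices (9): [0,1], [0,2], [0,3], [0,4], [0,5], [0,6], [1,4], [2,3], [5,6]

giving chain groups C_0 ≅ Z^7, C_1 ≅ Z^9.

The boundary map ∂_1: C_1 → C_0 is given by ∂[p,q] = [q] − [p]. For instance
  ∂[0,4] = [4] − [0].
The 7×9 boundary matrix has rank 6 and Smith normal form diag(1,1,1,1,1,1).

Now H_k = ker ∂_k / im ∂_{k+1}, so:

  H_1: rank ker ∂_1 − rank ∂_2 = (9 − 6) − 0 = 3, and there is no ∂_2, so H_1 ≅ Z^3.

(K is a triangulation of a wedge of 3 circles.)

H_1 ≅ Z^3.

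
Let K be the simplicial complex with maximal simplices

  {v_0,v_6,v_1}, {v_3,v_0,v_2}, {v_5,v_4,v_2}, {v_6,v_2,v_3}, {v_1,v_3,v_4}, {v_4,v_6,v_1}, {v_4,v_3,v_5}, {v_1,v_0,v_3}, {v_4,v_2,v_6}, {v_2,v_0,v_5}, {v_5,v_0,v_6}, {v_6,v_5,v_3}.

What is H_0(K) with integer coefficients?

H_0 ≅ Z.

Fix the vertex order v_0 < v_1 < v_2 < v_3 < v_4 < v_5 < v_6 and write every simplex with vertices in increasing order. Then dim K = 2 and the simplices of K are:

  0-simplices (7): [v_0], [v_1], [v_2], [v_3], [v_4], [v_5], [v_6]
  1-simplices (18): (18 of them)
  2-simplices (12): (12 of them)

so the chain groups are C_0 ≅ Z^7, C_1 ≅ Z^18, C_2 ≅ Z^12.

∂_1: C_1 → C_0 sends each edge [p,q] (with p < q) to q − p.
This gives a 7×18 integer matrix of rank 6; reducing to Smith normal form yields diagonal entries (1,1,1,1,1,1).

Boundary ∂_2: C_2 → C_1 acts by ∂[p,q,r] = [q,r] − [p,r] + [p,q]. For instance
  ∂[v_3,v_4,v_5] = [v_4,v_5] − [v_3,v_5] + [v_3,v_4],
  ∂[v_0,v_1,v_3] = [v_1,v_3] − [v_0,v_3] + [v_0,v_1].
The 18×12 boundary matrix has rank 12 and Smith normal form diag(1,1,1,1,1,1,1,1,1,1,1,2).

Now H_k = ker ∂_k / im ∂_{k+1}, so:

  H_0: rank C_0 − rank ∂_1 = 7 − 6 = 1, and the invariant factors of ∂_1 are all 1, so H_0 = Z.

(K is a triangulation of the real projective plane RP^2.)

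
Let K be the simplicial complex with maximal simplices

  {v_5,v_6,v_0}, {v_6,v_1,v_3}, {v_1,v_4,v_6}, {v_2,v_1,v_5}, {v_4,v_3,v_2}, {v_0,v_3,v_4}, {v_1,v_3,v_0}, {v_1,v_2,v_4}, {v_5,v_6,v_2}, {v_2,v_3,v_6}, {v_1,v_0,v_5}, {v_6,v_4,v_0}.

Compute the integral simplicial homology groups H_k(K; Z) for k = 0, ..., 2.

H_0 = Z,  H_1 = Z/2,  H_2 = 0.

K has 7 vertices, 18 edges, 12 triangles.
rank ∂_0 = 0, rank ∂_1 = 6 ⇒ b_0 = 7 − 0 − 6 = 1; all invariant factors of ∂_1 are 1 so no torsion. So H_0 ≅ Z.
rank ∂_1 = 6, rank ∂_2 = 12 ⇒ b_1 = 18 − 6 − 12 = 0; ∂_2 has invariant factor(s) [2] giving torsion. So H_1 ≅ Z/2.
rank ∂_2 = 12, rank ∂_3 = 0 ⇒ b_2 = 12 − 12 − 0 = 0. So H_2 ≅ 0.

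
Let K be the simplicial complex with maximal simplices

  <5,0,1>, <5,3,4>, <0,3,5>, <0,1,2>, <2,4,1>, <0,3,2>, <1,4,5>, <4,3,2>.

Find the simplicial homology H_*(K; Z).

H_0 = Z,  H_1 = 0,  H_2 = Z.

Order the vertices as 0 < 1 < 2 < 3 < 4 < 5. Listing each simplex with vertices in this order, K has dimension 2 with simplices:

  0-simplices (6): [0], [1], [2], [3], [4], [5]
  1-simplices (12): [0,1], [0,2], [0,3], [0,5], [1,2], [1,4], [1,5], [2,3], [2,4], [3,4], [3,5], [4,5]
  2-simplices (8): [0,1,2], [0,1,5], [0,2,3], [0,3,5], [1,2,4], [1,4,5], [2,3,4], [3,4,5]

giving chain groups C_0 ≅ Z^6, C_1 ≅ Z^12, C_2 ≅ Z^8.

∂_1: C_1 → C_0 maps an edge to its endpoints' difference, ∂[p,q] = q − p.
This gives a 6×12 integer matrix of rank 5; reducing to Smith normal form yields diagonal entries (1,1,1,1,1).

∂_2: C_2 → C_1 maps a triangle to the signed sum of its edges. For instance
  ∂[0,2,3] = [2,3] − [0,3] + [0,2],
  ∂[1,4,5] = [4,5] − [1,5] + [1,4].
The resulting 12×8 matrix has rank 7, and its Smith normal form has invariant factors (1,1,1,1,1,1,1).

Now H_k = ker ∂_k / im ∂_{k+1}, so:

  H_0: rank C_0 − rank ∂_1 = 6 − 5 = 1, and the invariant factors of ∂_1 are all 1, so H_0 ≅ Z.
  H_1: rank ker ∂_1 − rank ∂_2 = (12 − 5) − 7 = 0, and the invariant factors of ∂_2 are all 1, so H_1 ≅ 0.
  H_2: rank ker ∂_2 − rank ∂_3 = (8 − 7) − 0 = 1, and there is no ∂_3, so H_2 ≅ Z.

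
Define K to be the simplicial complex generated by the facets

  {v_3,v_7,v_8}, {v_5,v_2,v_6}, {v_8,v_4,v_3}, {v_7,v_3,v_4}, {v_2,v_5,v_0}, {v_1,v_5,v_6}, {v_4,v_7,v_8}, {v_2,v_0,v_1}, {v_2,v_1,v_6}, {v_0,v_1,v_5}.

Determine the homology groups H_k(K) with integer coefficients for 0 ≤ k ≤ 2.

H_0 = Z^2,  H_1 = 0,  H_2 = Z^2.

We work with the vertex ordering v_0 < v_1 < v_2 < v_3 < v_4 < v_5 < v_6 < v_7 < v_8. The simplices of K, each written with vertices in increasing order, are:

  0-simplices (9): [v_0], [v_1], [v_2], [v_3], [v_4], [v_5], [v_6], [v_7], [v_8]
  1-simplices (15): (15 of them)
  2-simplices (10): [v_0,v_1,v_2], [v_0,v_1,v_5], [v_0,v_2,v_5], [v_1,v_2,v_6], [v_1,v_5,v_6], [v_2,v_5,v_6], [v_3,v_4,v_7], [v_3,v_4,v_8], [v_3,v_7,v_8], [v_4,v_7,v_8]

Hence C_0 ≅ Z^9, C_1 ≅ Z^15, C_2 ≅ Z^10.

The boundary map ∂_1: C_1 → C_0 sends each edge [p,q] (with p < q) to q − p. For instance
  ∂[v_1,v_6] = [v_6] − [v_1].
The 9×15 boundary matrix has rank 7 and Smith normal form diag(1,1,1,1,1,1,1).

Boundary ∂_2: C_2 → C_1 maps a triangle to the signed sum of its edges. For instance
  ∂[v_4,v_7,v_8] = [v_7,v_8] − [v_4,v_8] + [v_4,v_7],
  ∂[v_0,v_2,v_5] = [v_2,v_5] − [v_0,v_5] + [v_0,v_2].
This gives a 15×10 integer matrix of rank 8; reducing to Smith normal form yields diagonal entries (1,1,1,1,1,1,1,1).

Computing H_k = (kernel of ∂_k) / (image of ∂_{k+1}):

  H_0: rank C_0 − rank ∂_1 = 9 − 7 = 2, and the invariant factors of ∂_1 are all 1, so H_0 = Z^2.
  H_1: rank ker ∂_1 − rank ∂_2 = (15 − 7) − 8 = 0, and the invariant factors of ∂_2 are all 1, so H_1 = 0.
  H_2: rank ker ∂_2 − rank ∂_3 = (10 − 8) − 0 = 2, and there is no ∂_3, so H_2 = Z^2.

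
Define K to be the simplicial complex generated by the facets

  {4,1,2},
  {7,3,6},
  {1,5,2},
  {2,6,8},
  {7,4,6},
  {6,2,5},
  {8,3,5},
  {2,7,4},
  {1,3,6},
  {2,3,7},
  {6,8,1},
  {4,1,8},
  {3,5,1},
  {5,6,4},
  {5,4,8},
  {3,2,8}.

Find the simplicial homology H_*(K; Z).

H_0 ≅ Z,  H_1 ≅ Z^2,  H_2 ≅ Z.

We work with the vertex ordering 1 < 2 < 3 < 4 < 5 < 6 < 7 < 8. The simplices of K, each written with vertices in increasing order, are:

  0-simplices (8): [1], [2], [3], [4], [5], [6], [7], [8]
  1-simplices (24): (24 of them)
  2-simplices (16): [1,2,4], [1,2,5], [1,3,5], [1,3,6], [1,4,8], [1,6,8], [2,3,7], [2,3,8], [2,4,7], [2,5,6], [2,6,8], [3,5,8], [3,6,7], [4,5,6], [4,5,8], [4,6,7]

so the chain groups are C_0 ≅ Z^8, C_1 ≅ Z^24, C_2 ≅ Z^16.

The boundary map ∂_1: C_1 → C_0 maps an edge to its endpoints' difference, ∂[p,q] = q − p.
The 8×24 boundary matrix has rank 7 and Smith normal form diag(1,1,1,1,1,1,1).

∂_2: C_2 → C_1 maps a triangle to the signed sum of its edges. For instance
  ∂[1,6,8] = [6,8] − [1,8] + [1,6],
  ∂[1,3,6] = [3,6] − [1,6] + [1,3].
The 24×16 boundary matrix has rank 15 and Smith normal form diag(1,1,1,1,1,1,1,1,1,1,1,1,1,1,1).

Reading off H_k = ker ∂_k / im ∂_{k+1}:

  H_0: rank C_0 − rank ∂_1 = 8 − 7 = 1, and the invariant factors of ∂_1 are all 1, so H_0 ≅ Z.
  H_1: rank ker ∂_1 − rank ∂_2 = (24 − 7) − 15 = 2, and the invariant factors of ∂_2 are all 1, so H_1 ≅ Z^2.
  H_2: rank ker ∂_2 − rank ∂_3 = (16 − 15) − 0 = 1, and there is no ∂_3, so H_2 ≅ Z.

(K is a triangulation of the torus T^2.)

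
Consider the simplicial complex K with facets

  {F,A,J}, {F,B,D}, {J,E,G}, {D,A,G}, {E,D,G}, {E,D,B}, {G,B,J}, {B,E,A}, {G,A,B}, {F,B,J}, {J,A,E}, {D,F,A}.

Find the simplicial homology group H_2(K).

Take the total order A < B < D < E < F < G < J on the vertex set. Then K (dimension 2) consists of the simplices:

  0-simplices (7): A, B, D, E, F, G, J
  1-simplices (18): AB, AD, AE, AF, AG, AJ, BD, BE, BF, BG, BJ, DE, DF, DG, EG, EJ, FJ, GJ
  2-simplices (12): ABE, ABG, ADF, ADG, AEJ, AFJ, BDE, BDF, BFJ, BGJ, DEG, EGJ

giving chain groups C_0 ≅ Z^7, C_1 ≅ Z^18, C_2 ≅ Z^12.

The boundary map ∂_1: C_1 → C_0 is given by ∂[p,q] = [q] − [p]. For instance
  ∂EG = G − E.
The resulting 7×18 matrix has rank 6, and its Smith normal form has invariant factors (1,1,1,1,1,1).

Boundary ∂_2: C_2 → C_1 acts by ∂[p,q,r] = [q,r] − [p,r] + [p,q]. For instance
  ∂ABE = BE − AE + AB,
  ∂BFJ = FJ − BJ + BF.
The resulting 18×12 matrix has rank 12, and its Smith normal form has invariant factors (1,1,1,1,1,1,1,1,1,1,1,2).

Reading off H_k = ker ∂_k / im ∂_{k+1}:

  H_2: rank ker ∂_2 − rank ∂_3 = (12 − 12) − 0 = 0, and there is no ∂_3, so H_2 ≅ 0.

H_2 ≅ 0.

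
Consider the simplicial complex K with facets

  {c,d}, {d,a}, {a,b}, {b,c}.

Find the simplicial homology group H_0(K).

Take the total order a < b < c < d on the vertex set. Then K (dimension 1) consists of the simplices:

  0-simplices (4): a, b, c, d
  1-simplices (4): ab, ad, bc, cd

so the chain groups are C_0 ≅ Z^4, C_1 ≅ Z^4.

∂_1: C_1 → C_0 sends each edge [p,q] (with p < q) to q − p.
The 4×4 boundary matrix has rank 3 and Smith normal form diag(1,1,1).

From H_k ≅ ker(∂_k) / im(∂_{k+1}) we obtain:

  H_0: rank C_0 − rank ∂_1 = 4 − 3 = 1, and the invariant factors of ∂_1 are all 1, so H_0 = Z.

(K is a triangulation of the circle S^1.)

H_0 = Z.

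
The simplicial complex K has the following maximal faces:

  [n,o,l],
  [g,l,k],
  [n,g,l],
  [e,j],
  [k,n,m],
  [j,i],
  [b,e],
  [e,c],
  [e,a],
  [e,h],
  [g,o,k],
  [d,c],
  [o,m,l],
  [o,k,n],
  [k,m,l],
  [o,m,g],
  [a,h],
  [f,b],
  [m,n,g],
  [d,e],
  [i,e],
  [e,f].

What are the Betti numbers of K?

b_0 = 2, b_1 = 4, b_2 = 0.

Order the vertices as a < b < c < d < e < f < g < h < i < j < k < l < m < n < o. Listing each simplex with vertices in this order, K has dimension 2 with simplices:

  0-simplices (15): a, b, c, d, e, f, g, h, i, j, k, l, m, n, o
  1-simplices (27): ae, ah, be, bf, cd, ce, de, ef, eh, ei, ej, gk, gl, gm, gn, go, ij, kl, km, kn, ko, lm, ln, lo, mn, mo, no
  2-simplices (10): gkl, gko, gln, gmn, gmo, klm, kmn, kno, lmo, lno

Hence C_0 ≅ Z^15, C_1 ≅ Z^27, C_2 ≅ Z^10.

∂_1: C_1 → C_0 maps an edge to its endpoints' difference, ∂[p,q] = q − p.
As a 15×27 matrix over Z this has rank 13, with invariant factors (1,1,1,1,1,1,1,1,1,1,1,1,1).

The boundary map ∂_2: C_2 → C_1 acts by ∂[p,q,r] = [q,r] − [p,r] + [p,q]. For instance
  ∂klm = lm − km + kl,
  ∂kno = no − ko + kn.
The resulting 27×10 matrix has rank 10, and its Smith normal form has invariant factors (1,1,1,1,1,1,1,1,1,2).

Reading off H_k = ker ∂_k / im ∂_{k+1}:

  H_0: rank C_0 − rank ∂_1 = 15 − 13 = 2, and the invariant factors of ∂_1 are all 1, so H_0 ≅ Z^2.
  H_1: rank ker ∂_1 − rank ∂_2 = (27 − 13) − 10 = 4, and ∂_2 has invariant factor 2 > 1, so H_1 ≅ Z^4 ⊕ Z/2.
  H_2: rank ker ∂_2 − rank ∂_3 = (10 − 10) − 0 = 0, and there is no ∂_3, so H_2 ≅ 0.

Hence the Betti numbers are b_0 = 2, b_1 = 4, b_2 = 0.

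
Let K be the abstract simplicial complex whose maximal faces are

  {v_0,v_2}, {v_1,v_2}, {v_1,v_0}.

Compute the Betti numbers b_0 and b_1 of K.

Take the total order v_0 < v_1 < v_2 on the vertex set. Then K (dimension 1) consists of the simplices:

  0-simplices (3): [v_0], [v_1], [v_2]
  1-simplices (3): [v_0,v_1], [v_0,v_2], [v_1,v_2]

giving chain groups C_0 ≅ Z^3, C_1 ≅ Z^3.

The boundary map ∂_1: C_1 → C_0 maps an edge to its endpoints' difference, ∂[p,q] = q − p. For instance
  ∂[v_0,v_1] = [v_1] − [v_0].
As a 3×3 matrix over Z this has rank 2, with invariant factors (1,1).

Computing H_k = (kernel of ∂_k) / (image of ∂_{k+1}):

  H_0: rank C_0 − rank ∂_1 = 3 − 2 = 1, and the invariant factors of ∂_1 are all 1, so H_0 ≅ Z.
  H_1: rank ker ∂_1 − rank ∂_2 = (3 − 2) − 0 = 1, and there is no ∂_2, so H_1 ≅ Z.

As a check, the Euler characteristic is 3 − 3 = 0, which agrees with 1 − 1 = 0.

Hence the Betti numbers are b_0 = 1, b_1 = 1.

b_0 = 1, b_1 = 1.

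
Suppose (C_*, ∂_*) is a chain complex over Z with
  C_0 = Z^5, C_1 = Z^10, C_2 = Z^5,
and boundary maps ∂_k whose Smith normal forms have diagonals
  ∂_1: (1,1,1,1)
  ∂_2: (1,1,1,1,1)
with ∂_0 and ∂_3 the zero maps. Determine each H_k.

H_0 ≅ Z,  H_1 ≅ Z,  H_2 = 0.

H_0: b_0 = 5 − 0 − 4 = 1; torsion from ∂_1 factors > 1: none. So H_0 ≅ Z.
H_1: b_1 = 10 − 4 − 5 = 1; torsion from ∂_2 factors > 1: none. So H_1 ≅ Z.
H_2: b_2 = 5 − 5 − 0 = 0; torsion from ∂_3 factors > 1: none. So H_2 ≅ 0.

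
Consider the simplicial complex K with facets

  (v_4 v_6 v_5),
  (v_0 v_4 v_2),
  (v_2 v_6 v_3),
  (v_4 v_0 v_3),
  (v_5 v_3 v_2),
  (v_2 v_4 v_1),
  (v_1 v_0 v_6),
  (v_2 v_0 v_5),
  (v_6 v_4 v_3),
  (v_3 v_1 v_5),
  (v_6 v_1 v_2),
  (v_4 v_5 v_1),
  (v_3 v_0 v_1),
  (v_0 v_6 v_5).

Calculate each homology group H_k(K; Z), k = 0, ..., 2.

H_0 = Z,  H_1 = Z^2,  H_2 = Z.

We work with the vertex ordering v_0 < v_1 < v_2 < v_3 < v_4 < v_5 < v_6. The simplices of K, each written with vertices in increasing order, are:

  0-simplices (7): [v_0], [v_1], [v_2], [v_3], [v_4], [v_5], [v_6]
  1-simplices (21): (21 of them)
  2-simplices (14): (14 of them)

giving chain groups C_0 ≅ Z^7, C_1 ≅ Z^21, C_2 ≅ Z^14.

Boundary ∂_1: C_1 → C_0 is given by ∂[p,q] = [q] − [p]. For instance
  ∂[v_4,v_6] = [v_6] − [v_4].
As a 7×21 matrix over Z this has rank 6, with invariant factors (1,1,1,1,1,1).

The boundary map ∂_2: C_2 → C_1 sends each 2-simplex [p,q,r] to [q,r] − [p,r] + [p,q]. For instance
  ∂[v_1,v_2,v_4] = [v_2,v_4] − [v_1,v_4] + [v_1,v_2],
  ∂[v_0,v_2,v_5] = [v_2,v_5] − [v_0,v_5] + [v_0,v_2].
As a 21×14 matrix over Z this has rank 13, with invariant factors (1,1,1,1,1,1,1,1,1,1,1,1,1).

Now H_k = ker ∂_k / im ∂_{k+1}, so:

  H_0: rank C_0 − rank ∂_1 = 7 − 6 = 1, and the invariant factors of ∂_1 are all 1, so H_0 ≅ Z.
  H_1: rank ker ∂_1 − rank ∂_2 = (21 − 6) − 13 = 2, and the invariant factors of ∂_2 are all 1, so H_1 ≅ Z^2.
  H_2: rank ker ∂_2 − rank ∂_3 = (14 − 13) − 0 = 1, and there is no ∂_3, so H_2 ≅ Z.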